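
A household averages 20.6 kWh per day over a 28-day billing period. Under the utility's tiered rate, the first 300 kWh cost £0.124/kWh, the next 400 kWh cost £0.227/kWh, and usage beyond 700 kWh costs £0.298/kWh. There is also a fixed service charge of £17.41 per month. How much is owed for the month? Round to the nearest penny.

£117.44

Usage = 20.6 kWh/day × 28 days = 576.8 kWh
First 300 kWh × £0.124 = £37.20
Next 276.8 kWh × £0.227 = £62.83
Remaining tier: 0 kWh (not reached)
Energy charge = £100.03; + service £17.41 = £117.44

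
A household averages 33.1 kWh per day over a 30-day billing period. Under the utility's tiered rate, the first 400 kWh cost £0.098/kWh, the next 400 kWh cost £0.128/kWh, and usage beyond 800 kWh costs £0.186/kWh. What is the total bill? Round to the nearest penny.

£126.30

Usage = 33.1 kWh/day × 30 days = 993 kWh
First 400 kWh × £0.098 = £39.20
Next 400 kWh × £0.128 = £51.20
Remaining 193 kWh × £0.186 = £35.90
Total = £126.30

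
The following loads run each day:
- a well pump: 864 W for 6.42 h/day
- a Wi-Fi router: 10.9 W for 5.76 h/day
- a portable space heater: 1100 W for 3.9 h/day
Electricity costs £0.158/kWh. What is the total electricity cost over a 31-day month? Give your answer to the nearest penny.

£48.49

well pump: 864 W × 6.42 h × 31 d = 171,953 Wh = 172 kWh
Wi-Fi router: 10.9 W × 5.76 h × 31 d = 1,946 Wh = 1.946 kWh
portable space heater: 1100 W × 3.9 h × 31 d = 132,990 Wh = 133 kWh
Total energy = 172 + 1.946 + 133 = 306.9 kWh
Cost = 306.9 kWh × £0.158 = £48.49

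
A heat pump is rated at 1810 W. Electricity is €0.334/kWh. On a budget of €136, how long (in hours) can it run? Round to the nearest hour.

225 h

Energy budget = €136 / €0.334 per kWh = 407.2 kWh = 407,186 Wh
Runtime = 407,186 Wh / 1810 W = 225 h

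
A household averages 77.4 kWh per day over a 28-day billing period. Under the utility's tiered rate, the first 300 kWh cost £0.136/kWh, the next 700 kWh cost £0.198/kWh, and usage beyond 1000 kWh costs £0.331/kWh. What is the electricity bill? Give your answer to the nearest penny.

£565.74

Usage = 77.4 kWh/day × 28 days = 2167.2 kWh
First 300 kWh × £0.136 = £40.80
Next 700 kWh × £0.198 = £138.60
Remaining 1167.2 kWh × £0.331 = £386.34
Total = £565.74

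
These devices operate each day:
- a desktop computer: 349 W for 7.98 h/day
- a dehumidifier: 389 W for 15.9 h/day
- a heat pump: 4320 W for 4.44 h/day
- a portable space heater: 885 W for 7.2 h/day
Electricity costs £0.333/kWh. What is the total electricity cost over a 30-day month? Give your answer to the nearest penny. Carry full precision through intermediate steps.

£344.88

desktop computer: 349 W × 7.98 h × 30 d = 83,551 Wh = 83.55 kWh
dehumidifier: 389 W × 15.9 h × 30 d = 185,553 Wh = 185.6 kWh
heat pump: 4320 W × 4.44 h × 30 d = 575,424 Wh = 575.4 kWh
portable space heater: 885 W × 7.2 h × 30 d = 191,160 Wh = 191.2 kWh
Total energy = 83.55 + 185.6 + 575.4 + 191.2 = 1,036 kWh
Cost = 1,036 kWh × £0.333 = £344.88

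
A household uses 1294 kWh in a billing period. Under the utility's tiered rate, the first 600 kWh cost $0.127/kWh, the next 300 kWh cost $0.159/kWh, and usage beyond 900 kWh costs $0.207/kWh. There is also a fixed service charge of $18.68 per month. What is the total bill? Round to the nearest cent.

First 600 kWh × $0.127 = $76.20
Next 300 kWh × $0.159 = $47.70
Remaining 394 kWh × $0.207 = $81.56
Energy charge = $205.46; + service $18.68 = $224.14

$224.14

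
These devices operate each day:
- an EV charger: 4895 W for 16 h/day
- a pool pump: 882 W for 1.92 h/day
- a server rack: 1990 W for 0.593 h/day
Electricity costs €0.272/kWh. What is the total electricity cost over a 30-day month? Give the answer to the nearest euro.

€663

EV charger: 4895 W × 16 h × 30 d = 2,349,600 Wh = 2,350 kWh
pool pump: 882 W × 1.92 h × 30 d = 50,803 Wh = 50.8 kWh
server rack: 1990 W × 0.593 h × 30 d = 35,402 Wh = 35.4 kWh
Total energy = 2,350 + 50.8 + 35.4 = 2,436 kWh
Cost = 2,436 kWh × €0.272 = €662.54 ≈ €663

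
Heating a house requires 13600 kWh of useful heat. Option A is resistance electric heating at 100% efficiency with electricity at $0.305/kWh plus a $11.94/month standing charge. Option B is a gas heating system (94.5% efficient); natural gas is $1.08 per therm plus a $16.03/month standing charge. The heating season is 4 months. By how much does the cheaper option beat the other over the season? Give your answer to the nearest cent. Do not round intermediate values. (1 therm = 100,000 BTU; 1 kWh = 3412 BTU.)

$3601.32

Heat load = 13600 kWh × 3412 = 46,403,200 BTU
Gas: input = 46,403,200 / 0.945 = 49,103,915 BTU = 491 therm → 491 × $1.08 = $530.32; + 4 × $16.03 standing = $594.44
Electric: 46,403,200 BTU / 3412 = 13,600 kWh → × $0.305 = $4,148.00; + 4 × $11.94 standing = $4,195.76
Difference = |$594.44 − $4,195.76| = $3,601.32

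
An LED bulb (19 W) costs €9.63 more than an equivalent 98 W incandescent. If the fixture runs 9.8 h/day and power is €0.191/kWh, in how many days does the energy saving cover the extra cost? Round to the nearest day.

65 days

Power saved = 98 − 19 = 79 W
Daily energy saved = 79 W × 9.8 h = 774.2 Wh = 0.7742 kWh
Daily savings = 0.7742 × €0.191 = €0.1479
Payback = €9.63 / €0.1479 per day = 65.12 days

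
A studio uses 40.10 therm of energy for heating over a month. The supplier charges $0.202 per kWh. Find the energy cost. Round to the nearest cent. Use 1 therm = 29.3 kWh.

40.10 therm × (29.3 kWh/therm) = 1,175 kWh
Cost = 1,175 kWh × $0.202/kWh = $237.34

$237.34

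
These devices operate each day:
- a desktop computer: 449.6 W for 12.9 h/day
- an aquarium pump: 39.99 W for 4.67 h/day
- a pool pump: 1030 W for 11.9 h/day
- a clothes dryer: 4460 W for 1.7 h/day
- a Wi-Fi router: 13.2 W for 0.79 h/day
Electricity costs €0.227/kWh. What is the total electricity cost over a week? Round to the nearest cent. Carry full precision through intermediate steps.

desktop computer: 449.6 W × 12.9 h × 7 d = 40,599 Wh = 40.6 kWh
aquarium pump: 39.99 W × 4.67 h × 7 d = 1,307 Wh = 1.307 kWh
pool pump: 1030 W × 11.9 h × 7 d = 85,799 Wh = 85.8 kWh
clothes dryer: 4460 W × 1.7 h × 7 d = 53,074 Wh = 53.07 kWh
Wi-Fi router: 13.2 W × 0.79 h × 7 d = 73 Wh = 0.073 kWh
Total energy = 40.6 + 1.307 + 85.8 + 53.07 + 0.073 = 180.9 kWh
Cost = 180.9 kWh × €0.227 = €41.05

€41.05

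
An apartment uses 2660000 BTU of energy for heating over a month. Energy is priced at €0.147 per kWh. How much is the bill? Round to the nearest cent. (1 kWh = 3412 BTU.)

2660000 BTU × (0.00029308 kWh/BTU) = 779.6 kWh
Cost = 779.6 kWh × €0.147/kWh = €114.60

€114.60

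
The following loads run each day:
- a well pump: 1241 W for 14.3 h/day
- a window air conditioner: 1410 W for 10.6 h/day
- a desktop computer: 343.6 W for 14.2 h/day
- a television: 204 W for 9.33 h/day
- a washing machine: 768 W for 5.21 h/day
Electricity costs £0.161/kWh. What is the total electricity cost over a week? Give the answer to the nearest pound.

well pump: 1241 W × 14.3 h × 7 d = 124,224 Wh = 124.2 kWh
window air conditioner: 1410 W × 10.6 h × 7 d = 104,622 Wh = 104.6 kWh
desktop computer: 343.6 W × 14.2 h × 7 d = 34,154 Wh = 34.15 kWh
television: 204 W × 9.33 h × 7 d = 13,323 Wh = 13.32 kWh
washing machine: 768 W × 5.21 h × 7 d = 28,009 Wh = 28.01 kWh
Total energy = 124.2 + 104.6 + 34.15 + 13.32 + 28.01 = 304.3 kWh
Cost = 304.3 kWh × £0.161 = £49.00

£49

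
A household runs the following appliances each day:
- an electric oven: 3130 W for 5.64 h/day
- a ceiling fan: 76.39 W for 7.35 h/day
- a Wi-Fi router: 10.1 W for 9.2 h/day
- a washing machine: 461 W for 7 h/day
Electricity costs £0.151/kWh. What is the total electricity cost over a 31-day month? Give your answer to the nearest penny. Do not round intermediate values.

£100.80

electric oven: 3130 W × 5.64 h × 31 d = 547,249 Wh = 547.2 kWh
ceiling fan: 76.39 W × 7.35 h × 31 d = 17,405 Wh = 17.41 kWh
Wi-Fi router: 10.1 W × 9.2 h × 31 d = 2,881 Wh = 2.881 kWh
washing machine: 461 W × 7 h × 31 d = 100,037 Wh = 100 kWh
Total energy = 547.2 + 17.41 + 2.881 + 100 = 667.6 kWh
Cost = 667.6 kWh × £0.151 = £100.80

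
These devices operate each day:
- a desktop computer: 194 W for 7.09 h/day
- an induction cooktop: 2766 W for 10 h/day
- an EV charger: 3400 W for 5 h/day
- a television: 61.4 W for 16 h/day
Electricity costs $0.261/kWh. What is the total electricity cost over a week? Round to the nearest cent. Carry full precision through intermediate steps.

desktop computer: 194 W × 7.09 h × 7 d = 9,628 Wh = 9.628 kWh
induction cooktop: 2766 W × 10 h × 7 d = 193,620 Wh = 193.6 kWh
EV charger: 3400 W × 5 h × 7 d = 119,000 Wh = 119 kWh
television: 61.4 W × 16 h × 7 d = 6,877 Wh = 6.877 kWh
Total energy = 9.628 + 193.6 + 119 + 6.877 = 329.1 kWh
Cost = 329.1 kWh × $0.261 = $85.90

$85.90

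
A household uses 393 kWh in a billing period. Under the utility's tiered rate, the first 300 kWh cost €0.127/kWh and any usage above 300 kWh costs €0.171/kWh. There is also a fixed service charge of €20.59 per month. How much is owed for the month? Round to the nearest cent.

€74.59

First 300 kWh × €0.127 = €38.10
Remaining 93 kWh × €0.171 = €15.90
Energy charge = €54.00; + service €20.59 = €74.59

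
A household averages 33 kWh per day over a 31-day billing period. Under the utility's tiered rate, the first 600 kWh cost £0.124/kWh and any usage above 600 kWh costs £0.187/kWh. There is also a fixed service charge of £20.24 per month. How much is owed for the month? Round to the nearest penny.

£173.74

Usage = 33 kWh/day × 31 days = 1023 kWh
First 600 kWh × £0.124 = £74.40
Remaining 423 kWh × £0.187 = £79.10
Energy charge = £153.50; + service £20.24 = £173.74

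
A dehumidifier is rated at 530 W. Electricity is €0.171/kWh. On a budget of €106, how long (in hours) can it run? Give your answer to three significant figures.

1170 h

Energy budget = €106 / €0.171 per kWh = 619.9 kWh = 619,883 Wh
Runtime = 619,883 Wh / 530 W = 1,170 h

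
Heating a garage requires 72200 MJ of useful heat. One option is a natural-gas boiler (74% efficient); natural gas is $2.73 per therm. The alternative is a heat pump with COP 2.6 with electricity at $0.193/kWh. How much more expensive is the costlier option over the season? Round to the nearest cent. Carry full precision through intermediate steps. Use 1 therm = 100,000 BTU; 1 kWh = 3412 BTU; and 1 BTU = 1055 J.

Heat load = 72200 MJ = 72,200,000,000 J / 1055 = 68,436,019 BTU
Gas: input = 68,436,019 / 0.74 = 92,481,107 BTU = 924.8 therm → 924.8 × $2.73 = $2,524.73
Heat pump: 68,436,019 BTU / 3412 = 20,060 kWh heat; / 2.6 = 7,714 kWh in → × $0.193 = $1,488.88
Difference = |$2,524.73 − $1,488.88| = $1,035.85

$1035.85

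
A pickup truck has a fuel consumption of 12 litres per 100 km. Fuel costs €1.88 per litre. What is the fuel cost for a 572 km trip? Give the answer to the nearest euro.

Fuel = 12 L/100 km × 572 km / 100 = 68.64 L
Cost = 68.64 L × €1.88/L = €129.04 ≈ €129

€129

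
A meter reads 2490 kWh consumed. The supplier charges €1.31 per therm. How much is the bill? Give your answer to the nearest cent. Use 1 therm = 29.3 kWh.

2490 kWh × (0.03413 therm/kWh) = 84.98 therm
Cost = 84.98 therm × €1.31/therm = €111.33

€111.33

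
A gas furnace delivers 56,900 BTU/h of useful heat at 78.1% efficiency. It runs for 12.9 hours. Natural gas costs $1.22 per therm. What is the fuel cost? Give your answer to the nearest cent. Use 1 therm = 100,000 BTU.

Heat delivered = 56,900 BTU/h × 12.9 h = 734,010 BTU
Gas input = 734,010 / 0.781 = 939,834 BTU
= 939,834 / 100,000 = 9.398 therm
Cost = 9.398 × $1.22/therm = $11.47

$11.47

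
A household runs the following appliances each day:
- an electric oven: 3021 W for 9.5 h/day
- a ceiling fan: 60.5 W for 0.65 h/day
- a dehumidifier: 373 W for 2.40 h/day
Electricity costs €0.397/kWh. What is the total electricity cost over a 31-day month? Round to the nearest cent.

€364.71

electric oven: 3021 W × 9.5 h × 31 d = 889,684 Wh = 889.7 kWh
ceiling fan: 60.5 W × 0.65 h × 31 d = 1,219 Wh = 1.219 kWh
dehumidifier: 373 W × 2.40 h × 31 d = 27,751 Wh = 27.75 kWh
Total energy = 889.7 + 1.219 + 27.75 = 918.7 kWh
Cost = 918.7 kWh × €0.397 = €364.71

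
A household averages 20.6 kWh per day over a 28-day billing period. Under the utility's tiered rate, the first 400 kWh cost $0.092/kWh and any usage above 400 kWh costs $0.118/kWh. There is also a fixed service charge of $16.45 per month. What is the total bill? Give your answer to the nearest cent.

$74.11

Usage = 20.6 kWh/day × 28 days = 576.8 kWh
First 400 kWh × $0.092 = $36.80
Remaining 176.8 kWh × $0.118 = $20.86
Energy charge = $57.66; + service $16.45 = $74.11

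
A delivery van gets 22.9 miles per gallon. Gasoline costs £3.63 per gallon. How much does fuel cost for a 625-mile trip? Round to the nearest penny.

Fuel = 625 mi / 22.9 mpg = 27.29 gal
Cost = 27.29 gal × £3.63/gal = £99.07

£99.07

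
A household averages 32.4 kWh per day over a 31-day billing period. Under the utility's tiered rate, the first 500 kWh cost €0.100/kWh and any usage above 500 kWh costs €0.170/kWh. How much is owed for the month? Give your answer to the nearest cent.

Usage = 32.4 kWh/day × 31 days = 1004.4 kWh
First 500 kWh × €0.100 = €50.00
Remaining 504.4 kWh × €0.170 = €85.75
Total = €135.75

€135.75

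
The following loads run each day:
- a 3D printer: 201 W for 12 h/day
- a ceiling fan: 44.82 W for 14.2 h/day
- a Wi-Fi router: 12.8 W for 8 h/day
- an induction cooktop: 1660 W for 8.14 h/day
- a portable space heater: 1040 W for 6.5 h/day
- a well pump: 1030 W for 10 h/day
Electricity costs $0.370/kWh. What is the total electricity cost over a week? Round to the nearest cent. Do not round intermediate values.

$87.34

3D printer: 201 W × 12 h × 7 d = 16,884 Wh = 16.88 kWh
ceiling fan: 44.82 W × 14.2 h × 7 d = 4,455 Wh = 4.455 kWh
Wi-Fi router: 12.8 W × 8 h × 7 d = 717 Wh = 0.7168 kWh
induction cooktop: 1660 W × 8.14 h × 7 d = 94,587 Wh = 94.59 kWh
portable space heater: 1040 W × 6.5 h × 7 d = 47,320 Wh = 47.32 kWh
well pump: 1030 W × 10 h × 7 d = 72,100 Wh = 72.1 kWh
Total energy = 16.88 + 4.455 + 0.7168 + 94.59 + 47.32 + 72.1 = 236.1 kWh
Cost = 236.1 kWh × $0.370 = $87.34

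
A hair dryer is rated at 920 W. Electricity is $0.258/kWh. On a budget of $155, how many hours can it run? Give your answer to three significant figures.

Energy budget = $155 / $0.258 per kWh = 600.8 kWh = 600,775 Wh
Runtime = 600,775 Wh / 920 W = 653 h

653 h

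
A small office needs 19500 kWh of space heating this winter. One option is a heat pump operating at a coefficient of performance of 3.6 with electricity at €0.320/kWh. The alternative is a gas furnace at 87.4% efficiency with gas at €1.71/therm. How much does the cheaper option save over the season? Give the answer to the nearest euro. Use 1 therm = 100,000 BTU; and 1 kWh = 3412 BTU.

€432

Heat load = 19500 kWh × 3412 = 66,534,000 BTU
Gas: input = 66,534,000 / 0.874 = 76,125,858 BTU = 761.3 therm → 761.3 × €1.71 = €1,301.75
Heat pump: 66,534,000 BTU / 3412 = 19,500 kWh heat; / 3.6 = 5,417 kWh in → × €0.320 = €1,733.33
Difference = |€1,301.75 − €1,733.33| = €431.58 ≈ €432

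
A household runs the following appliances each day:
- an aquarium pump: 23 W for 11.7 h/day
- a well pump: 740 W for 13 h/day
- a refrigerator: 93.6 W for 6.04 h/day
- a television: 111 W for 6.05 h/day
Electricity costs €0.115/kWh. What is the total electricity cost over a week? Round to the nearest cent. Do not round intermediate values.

€8.96

aquarium pump: 23 W × 11.7 h × 7 d = 1,884 Wh = 1.884 kWh
well pump: 740 W × 13 h × 7 d = 67,340 Wh = 67.34 kWh
refrigerator: 93.6 W × 6.04 h × 7 d = 3,957 Wh = 3.957 kWh
television: 111 W × 6.05 h × 7 d = 4,701 Wh = 4.701 kWh
Total energy = 1.884 + 67.34 + 3.957 + 4.701 = 77.88 kWh
Cost = 77.88 kWh × €0.115 = €8.96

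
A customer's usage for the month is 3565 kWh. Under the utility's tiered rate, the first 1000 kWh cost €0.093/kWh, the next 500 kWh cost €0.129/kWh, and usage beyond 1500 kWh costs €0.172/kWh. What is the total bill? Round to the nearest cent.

First 1000 kWh × €0.093 = €93.00
Next 500 kWh × €0.129 = €64.50
Remaining 2065 kWh × €0.172 = €355.18
Total = €512.68

€512.68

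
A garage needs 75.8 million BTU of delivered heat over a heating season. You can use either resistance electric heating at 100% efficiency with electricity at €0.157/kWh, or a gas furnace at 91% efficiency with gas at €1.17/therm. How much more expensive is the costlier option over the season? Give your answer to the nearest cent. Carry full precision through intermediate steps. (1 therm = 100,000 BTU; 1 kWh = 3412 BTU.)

Heat load = 75.8 × 10⁶ BTU = 75,800,000 BTU
Gas: input = 75,800,000 / 0.91 = 83,296,703 BTU = 833 therm → 833 × €1.17 = €974.57
Electric: 75,800,000 BTU / 3412 = 22,220 kWh → × €0.157 = €3,487.87
Difference = |€974.57 − €3,487.87| = €2,513.29

€2513.29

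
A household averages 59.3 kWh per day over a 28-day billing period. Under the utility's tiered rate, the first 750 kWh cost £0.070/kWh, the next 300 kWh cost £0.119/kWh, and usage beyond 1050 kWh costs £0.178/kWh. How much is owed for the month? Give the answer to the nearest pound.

£197

Usage = 59.3 kWh/day × 28 days = 1660.4 kWh
First 750 kWh × £0.070 = £52.50
Next 300 kWh × £0.119 = £35.70
Remaining 610.4 kWh × £0.178 = £108.65
Total = £196.85 ≈ £197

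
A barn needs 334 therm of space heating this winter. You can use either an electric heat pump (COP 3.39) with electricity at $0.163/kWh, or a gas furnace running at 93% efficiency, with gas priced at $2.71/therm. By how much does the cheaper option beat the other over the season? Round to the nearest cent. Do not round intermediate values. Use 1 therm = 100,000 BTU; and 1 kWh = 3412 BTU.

Heat load = 334 therm × 100,000 = 33,400,000 BTU
Gas: input = 33,400,000 / 0.93 = 35,913,978 BTU = 359.1 therm → 359.1 × $2.71 = $973.27
Heat pump: 33,400,000 BTU / 3412 = 9,789 kWh heat; / 3.39 = 2,888 kWh in → × $0.163 = $470.68
Difference = |$973.27 − $470.68| = $502.59

$502.59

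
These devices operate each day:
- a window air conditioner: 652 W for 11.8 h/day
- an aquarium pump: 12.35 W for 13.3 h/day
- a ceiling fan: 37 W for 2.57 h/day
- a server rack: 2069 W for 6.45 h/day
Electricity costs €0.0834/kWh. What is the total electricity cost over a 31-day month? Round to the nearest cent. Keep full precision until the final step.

window air conditioner: 652 W × 11.8 h × 31 d = 238,502 Wh = 238.5 kWh
aquarium pump: 12.35 W × 13.3 h × 31 d = 5,092 Wh = 5.092 kWh
ceiling fan: 37 W × 2.57 h × 31 d = 2,948 Wh = 2.948 kWh
server rack: 2069 W × 6.45 h × 31 d = 413,697 Wh = 413.7 kWh
Total energy = 238.5 + 5.092 + 2.948 + 413.7 = 660.2 kWh
Cost = 660.2 kWh × €0.0834 = €55.06

€55.06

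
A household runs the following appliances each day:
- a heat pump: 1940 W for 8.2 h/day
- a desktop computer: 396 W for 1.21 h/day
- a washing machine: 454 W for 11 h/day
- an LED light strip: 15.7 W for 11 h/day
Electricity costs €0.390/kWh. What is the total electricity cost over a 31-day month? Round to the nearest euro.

heat pump: 1940 W × 8.2 h × 31 d = 493,148 Wh = 493.1 kWh
desktop computer: 396 W × 1.21 h × 31 d = 14,854 Wh = 14.85 kWh
washing machine: 454 W × 11 h × 31 d = 154,814 Wh = 154.8 kWh
LED light strip: 15.7 W × 11 h × 31 d = 5,354 Wh = 5.354 kWh
Total energy = 493.1 + 14.85 + 154.8 + 5.354 = 668.2 kWh
Cost = 668.2 kWh × €0.390 = €260.59 ≈ €261

€261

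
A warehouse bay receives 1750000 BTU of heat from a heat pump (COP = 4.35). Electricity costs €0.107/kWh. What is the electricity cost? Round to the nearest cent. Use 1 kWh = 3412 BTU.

Heat delivered = 1,750,000 BTU / 3412 = 512.9 kWh
Electrical input = 512.9 kWh / 4.35 = 117.9 kWh
Cost = 117.9 × €0.107/kWh = €12.62

€12.62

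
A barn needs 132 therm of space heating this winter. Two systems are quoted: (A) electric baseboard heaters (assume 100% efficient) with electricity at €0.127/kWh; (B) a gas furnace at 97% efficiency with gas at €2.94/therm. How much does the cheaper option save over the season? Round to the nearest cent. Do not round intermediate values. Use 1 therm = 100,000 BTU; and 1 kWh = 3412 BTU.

€91.24

Heat load = 132 therm × 100,000 = 13,200,000 BTU
Gas: input = 13,200,000 / 0.97 = 13,608,247 BTU = 136.1 therm → 136.1 × €2.94 = €400.08
Electric: 13,200,000 BTU / 3412 = 3,869 kWh → × €0.127 = €491.32
Difference = |€400.08 − €491.32| = €91.24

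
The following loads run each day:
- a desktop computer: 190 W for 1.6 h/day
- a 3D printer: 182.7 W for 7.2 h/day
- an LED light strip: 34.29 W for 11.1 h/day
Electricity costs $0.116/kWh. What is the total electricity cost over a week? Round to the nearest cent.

desktop computer: 190 W × 1.6 h × 7 d = 2,128 Wh = 2.128 kWh
3D printer: 182.7 W × 7.2 h × 7 d = 9,208 Wh = 9.208 kWh
LED light strip: 34.29 W × 11.1 h × 7 d = 2,664 Wh = 2.664 kWh
Total energy = 2.128 + 9.208 + 2.664 = 14 kWh
Cost = 14 kWh × $0.116 = $1.62

$1.62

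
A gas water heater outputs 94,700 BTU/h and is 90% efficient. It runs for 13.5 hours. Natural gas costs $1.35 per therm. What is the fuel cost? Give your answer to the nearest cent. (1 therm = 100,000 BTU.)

Heat delivered = 94,700 BTU/h × 13.5 h = 1,278,450 BTU
Gas input = 1,278,450 / 0.90 = 1,420,500 BTU
= 1,420,500 / 100,000 = 14.21 therm
Cost = 14.21 × $1.35/therm = $19.18

$19.18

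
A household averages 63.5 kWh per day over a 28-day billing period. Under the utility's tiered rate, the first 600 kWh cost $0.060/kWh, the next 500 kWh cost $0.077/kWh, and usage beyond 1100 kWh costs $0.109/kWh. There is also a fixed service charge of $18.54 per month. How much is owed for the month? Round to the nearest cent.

$166.94

Usage = 63.5 kWh/day × 28 days = 1778 kWh
First 600 kWh × $0.060 = $36.00
Next 500 kWh × $0.077 = $38.50
Remaining 678 kWh × $0.109 = $73.90
Energy charge = $148.40; + service $18.54 = $166.94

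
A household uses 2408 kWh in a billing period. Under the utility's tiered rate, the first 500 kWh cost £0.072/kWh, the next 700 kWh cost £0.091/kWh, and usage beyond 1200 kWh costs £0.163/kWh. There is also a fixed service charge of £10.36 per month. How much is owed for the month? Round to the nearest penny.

First 500 kWh × £0.072 = £36.00
Next 700 kWh × £0.091 = £63.70
Remaining 1208 kWh × £0.163 = £196.90
Energy charge = £296.60; + service £10.36 = £306.96

£306.96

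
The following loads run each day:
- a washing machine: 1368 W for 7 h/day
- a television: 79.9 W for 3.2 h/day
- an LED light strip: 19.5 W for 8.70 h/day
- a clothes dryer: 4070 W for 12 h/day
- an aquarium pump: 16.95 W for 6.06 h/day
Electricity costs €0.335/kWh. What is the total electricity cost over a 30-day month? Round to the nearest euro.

€592

washing machine: 1368 W × 7 h × 30 d = 287,280 Wh = 287.3 kWh
television: 79.9 W × 3.2 h × 30 d = 7,670 Wh = 7.67 kWh
LED light strip: 19.5 W × 8.70 h × 30 d = 5,089 Wh = 5.089 kWh
clothes dryer: 4070 W × 12 h × 30 d = 1,465,200 Wh = 1,465 kWh
aquarium pump: 16.95 W × 6.06 h × 30 d = 3,082 Wh = 3.082 kWh
Total energy = 287.3 + 7.67 + 5.089 + 1,465 + 3.082 = 1,768 kWh
Cost = 1,768 kWh × €0.335 = €592.39 ≈ €592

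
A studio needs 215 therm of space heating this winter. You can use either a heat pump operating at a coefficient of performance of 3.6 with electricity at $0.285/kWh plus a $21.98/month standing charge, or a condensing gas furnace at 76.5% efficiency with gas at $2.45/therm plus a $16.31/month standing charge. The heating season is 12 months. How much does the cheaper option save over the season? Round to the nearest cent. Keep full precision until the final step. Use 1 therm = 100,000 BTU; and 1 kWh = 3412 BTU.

$121.67

Heat load = 215 therm × 100,000 = 21,500,000 BTU
Gas: input = 21,500,000 / 0.765 = 28,104,575 BTU = 281 therm → 281 × $2.45 = $688.56; + 12 × $16.31 standing = $884.28
Heat pump: 21,500,000 BTU / 3412 = 6,301 kWh heat; / 3.6 = 1,750 kWh in → × $0.285 = $498.85; + 12 × $21.98 standing = $762.61
Difference = |$884.28 − $762.61| = $121.67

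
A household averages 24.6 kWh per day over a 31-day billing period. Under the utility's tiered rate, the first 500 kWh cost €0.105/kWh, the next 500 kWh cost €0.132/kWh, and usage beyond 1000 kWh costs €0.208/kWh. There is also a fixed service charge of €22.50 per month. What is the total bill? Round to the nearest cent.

€109.66

Usage = 24.6 kWh/day × 31 days = 762.6 kWh
First 500 kWh × €0.105 = €52.50
Next 262.6 kWh × €0.132 = €34.66
Remaining tier: 0 kWh (not reached)
Energy charge = €87.16; + service €22.50 = €109.66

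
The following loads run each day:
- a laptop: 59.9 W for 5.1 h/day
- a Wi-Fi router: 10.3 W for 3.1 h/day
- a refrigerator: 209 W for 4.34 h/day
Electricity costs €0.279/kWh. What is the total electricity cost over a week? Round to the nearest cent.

laptop: 59.9 W × 5.1 h × 7 d = 2,138 Wh = 2.138 kWh
Wi-Fi router: 10.3 W × 3.1 h × 7 d = 224 Wh = 0.2235 kWh
refrigerator: 209 W × 4.34 h × 7 d = 6,349 Wh = 6.349 kWh
Total energy = 2.138 + 0.2235 + 6.349 = 8.711 kWh
Cost = 8.711 kWh × €0.279 = €2.43

€2.43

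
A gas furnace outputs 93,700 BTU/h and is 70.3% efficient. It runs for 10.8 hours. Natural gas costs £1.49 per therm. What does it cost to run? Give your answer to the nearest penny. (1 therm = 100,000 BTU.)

£21.45

Heat delivered = 93,700 BTU/h × 10.8 h = 1,011,960 BTU
Gas input = 1,011,960 / 0.703 = 1,439,488 BTU
= 1,439,488 / 100,000 = 14.39 therm
Cost = 14.39 × £1.49/therm = £21.45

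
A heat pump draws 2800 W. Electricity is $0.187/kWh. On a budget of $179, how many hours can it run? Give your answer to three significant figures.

342 h

Energy budget = $179 / $0.187 per kWh = 957.2 kWh = 957,219 Wh
Runtime = 957,219 Wh / 2800 W = 341.9 h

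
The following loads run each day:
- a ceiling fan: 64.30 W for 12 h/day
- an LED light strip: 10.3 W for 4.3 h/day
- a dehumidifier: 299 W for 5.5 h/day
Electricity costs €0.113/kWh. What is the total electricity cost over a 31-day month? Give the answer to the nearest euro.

€9

ceiling fan: 64.30 W × 12 h × 31 d = 23,920 Wh = 23.92 kWh
LED light strip: 10.3 W × 4.3 h × 31 d = 1,373 Wh = 1.373 kWh
dehumidifier: 299 W × 5.5 h × 31 d = 50,980 Wh = 50.98 kWh
Total energy = 23.92 + 1.373 + 50.98 = 76.27 kWh
Cost = 76.27 kWh × €0.113 = €8.62 ≈ €9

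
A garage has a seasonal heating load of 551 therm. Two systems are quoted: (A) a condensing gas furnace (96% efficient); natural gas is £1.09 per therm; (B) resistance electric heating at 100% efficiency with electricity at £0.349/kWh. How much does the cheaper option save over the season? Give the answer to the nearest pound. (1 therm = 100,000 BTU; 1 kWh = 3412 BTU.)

Heat load = 551 therm × 100,000 = 55,100,000 BTU
Gas: input = 55,100,000 / 0.96 = 57,395,833 BTU = 574 therm → 574 × £1.09 = £625.61
Electric: 55,100,000 BTU / 3412 = 16,150 kWh → × £0.349 = £5,635.96
Difference = |£625.61 − £5,635.96| = £5,010.35 ≈ £5010

£5010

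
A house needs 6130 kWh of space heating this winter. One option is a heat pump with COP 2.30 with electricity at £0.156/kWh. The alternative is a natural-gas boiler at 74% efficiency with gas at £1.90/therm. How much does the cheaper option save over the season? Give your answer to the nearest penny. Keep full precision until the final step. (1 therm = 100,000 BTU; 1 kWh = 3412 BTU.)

Heat load = 6130 kWh × 3412 = 20,915,560 BTU
Gas: input = 20,915,560 / 0.74 = 28,264,270 BTU = 282.6 therm → 282.6 × £1.90 = £537.02
Heat pump: 20,915,560 BTU / 3412 = 6,130 kWh heat; / 2.30 = 2,665 kWh in → × £0.156 = £415.77
Difference = |£537.02 − £415.77| = £121.25

£121.25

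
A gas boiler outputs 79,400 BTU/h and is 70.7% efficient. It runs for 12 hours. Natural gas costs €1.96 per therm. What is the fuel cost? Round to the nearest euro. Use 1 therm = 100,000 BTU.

Heat delivered = 79,400 BTU/h × 12 h = 952,800 BTU
Gas input = 952,800 / 0.707 = 1,347,666 BTU
= 1,347,666 / 100,000 = 13.48 therm
Cost = 13.48 × €1.96/therm = €26.41 ≈ €26

€26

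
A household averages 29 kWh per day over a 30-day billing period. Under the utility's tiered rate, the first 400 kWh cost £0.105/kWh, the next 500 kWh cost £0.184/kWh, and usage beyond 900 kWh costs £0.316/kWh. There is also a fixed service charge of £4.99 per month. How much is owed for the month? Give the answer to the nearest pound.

Usage = 29 kWh/day × 30 days = 870 kWh
First 400 kWh × £0.105 = £42.00
Next 470 kWh × £0.184 = £86.48
Remaining tier: 0 kWh (not reached)
Energy charge = £128.48; + service £4.99 = £133.47 ≈ £133

£133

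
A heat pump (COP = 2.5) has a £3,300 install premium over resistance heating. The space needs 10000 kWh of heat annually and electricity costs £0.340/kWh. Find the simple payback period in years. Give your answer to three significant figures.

Resistance: 10000 kWh × £0.340 = £3,400.00/yr
Heat pump: 10000 / 2.5 = 4000 kWh in → × £0.340 = £1,360.00/yr
Annual savings = £2,040.00
Payback = £3,300 / £2,040.00 = 1.62 years

1.62 years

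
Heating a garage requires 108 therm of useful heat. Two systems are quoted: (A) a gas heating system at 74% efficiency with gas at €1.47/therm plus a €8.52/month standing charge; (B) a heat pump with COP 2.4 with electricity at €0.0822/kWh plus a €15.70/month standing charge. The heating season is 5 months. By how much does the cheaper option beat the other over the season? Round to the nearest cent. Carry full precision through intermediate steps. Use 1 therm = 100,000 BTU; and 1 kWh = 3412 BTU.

Heat load = 108 therm × 100,000 = 10,800,000 BTU
Gas: input = 10,800,000 / 0.74 = 14,594,595 BTU = 145.9 therm → 145.9 × €1.47 = €214.54; + 5 × €8.52 standing = €257.14
Heat pump: 10,800,000 BTU / 3412 = 3,165 kWh heat; / 2.4 = 1,319 kWh in → × €0.0822 = €108.41; + 5 × €15.70 standing = €186.91
Difference = |€257.14 − €186.91| = €70.23

€70.23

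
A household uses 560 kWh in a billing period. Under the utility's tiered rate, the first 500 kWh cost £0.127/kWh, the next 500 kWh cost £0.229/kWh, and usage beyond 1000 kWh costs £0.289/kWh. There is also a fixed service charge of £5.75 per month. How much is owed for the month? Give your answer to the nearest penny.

£82.99

First 500 kWh × £0.127 = £63.50
Next 60 kWh × £0.229 = £13.74
Remaining tier: 0 kWh (not reached)
Energy charge = £77.24; + service £5.75 = £82.99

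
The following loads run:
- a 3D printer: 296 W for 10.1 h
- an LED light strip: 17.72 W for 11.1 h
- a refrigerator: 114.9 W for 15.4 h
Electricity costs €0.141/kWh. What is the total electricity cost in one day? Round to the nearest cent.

€0.70

3D printer: 296 W × 10.1 h = 2,990 Wh = 2.99 kWh
LED light strip: 17.72 W × 11.1 h = 197 Wh = 0.1967 kWh
refrigerator: 114.9 W × 15.4 h = 1,769 Wh = 1.769 kWh
Total energy = 2.99 + 0.1967 + 1.769 = 4.956 kWh
Cost = 4.956 kWh × €0.141 = €0.70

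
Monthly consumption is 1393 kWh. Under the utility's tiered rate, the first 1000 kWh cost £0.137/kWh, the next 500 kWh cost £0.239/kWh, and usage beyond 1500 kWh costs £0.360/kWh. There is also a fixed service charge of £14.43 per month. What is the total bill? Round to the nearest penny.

First 1000 kWh × £0.137 = £137.00
Next 393 kWh × £0.239 = £93.93
Remaining tier: 0 kWh (not reached)
Energy charge = £230.93; + service £14.43 = £245.36

£245.36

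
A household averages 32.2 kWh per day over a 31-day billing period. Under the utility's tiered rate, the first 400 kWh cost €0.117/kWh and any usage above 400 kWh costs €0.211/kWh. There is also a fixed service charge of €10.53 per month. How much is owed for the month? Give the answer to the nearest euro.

Usage = 32.2 kWh/day × 31 days = 998.2 kWh
First 400 kWh × €0.117 = €46.80
Remaining 598.2 kWh × €0.211 = €126.22
Energy charge = €173.02; + service €10.53 = €183.55 ≈ €184

€184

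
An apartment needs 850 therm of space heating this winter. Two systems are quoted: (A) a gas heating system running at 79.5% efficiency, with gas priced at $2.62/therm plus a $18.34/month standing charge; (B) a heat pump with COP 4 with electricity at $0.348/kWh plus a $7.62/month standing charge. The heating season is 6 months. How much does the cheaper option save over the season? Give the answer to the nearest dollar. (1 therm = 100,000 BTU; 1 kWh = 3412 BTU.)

Heat load = 850 therm × 100,000 = 85,000,000 BTU
Gas: input = 85,000,000 / 0.795 = 106,918,239 BTU = 1,069 therm → 1,069 × $2.62 = $2,801.26; + 6 × $18.34 standing = $2,911.30
Heat pump: 85,000,000 BTU / 3412 = 24,910 kWh heat; / 4 = 6,228 kWh in → × $0.348 = $2,167.35; + 6 × $7.62 standing = $2,213.07
Difference = |$2,911.30 − $2,213.07| = $698.23 ≈ $698

$698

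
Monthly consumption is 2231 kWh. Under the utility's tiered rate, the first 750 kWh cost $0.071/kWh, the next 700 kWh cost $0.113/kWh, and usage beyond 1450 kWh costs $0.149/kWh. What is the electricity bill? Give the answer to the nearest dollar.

First 750 kWh × $0.071 = $53.25
Next 700 kWh × $0.113 = $79.10
Remaining 781 kWh × $0.149 = $116.37
Total = $248.72 ≈ $249

$249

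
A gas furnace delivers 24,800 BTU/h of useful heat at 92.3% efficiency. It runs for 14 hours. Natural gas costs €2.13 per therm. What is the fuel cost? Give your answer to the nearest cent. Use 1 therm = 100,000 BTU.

€8.01

Heat delivered = 24,800 BTU/h × 14 h = 347,200 BTU
Gas input = 347,200 / 0.923 = 376,165 BTU
= 376,165 / 100,000 = 3.762 therm
Cost = 3.762 × €2.13/therm = €8.01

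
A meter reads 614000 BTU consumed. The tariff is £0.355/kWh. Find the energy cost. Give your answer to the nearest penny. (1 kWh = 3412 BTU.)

£63.88

614000 BTU × (0.00029308 kWh/BTU) = 180 kWh
Cost = 180 kWh × £0.355/kWh = £63.88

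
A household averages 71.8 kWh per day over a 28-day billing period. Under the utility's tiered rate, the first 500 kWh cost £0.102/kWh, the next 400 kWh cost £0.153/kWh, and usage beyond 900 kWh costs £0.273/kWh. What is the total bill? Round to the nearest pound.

£415

Usage = 71.8 kWh/day × 28 days = 2010.4 kWh
First 500 kWh × £0.102 = £51.00
Next 400 kWh × £0.153 = £61.20
Remaining 1110.4 kWh × £0.273 = £303.14
Total = £415.34 ≈ £415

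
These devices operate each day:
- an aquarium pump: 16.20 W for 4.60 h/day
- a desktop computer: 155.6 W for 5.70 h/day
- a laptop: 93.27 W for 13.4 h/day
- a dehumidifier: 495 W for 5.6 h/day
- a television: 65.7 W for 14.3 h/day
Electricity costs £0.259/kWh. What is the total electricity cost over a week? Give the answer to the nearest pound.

£11

aquarium pump: 16.20 W × 4.60 h × 7 d = 522 Wh = 0.5216 kWh
desktop computer: 155.6 W × 5.70 h × 7 d = 6,208 Wh = 6.208 kWh
laptop: 93.27 W × 13.4 h × 7 d = 8,749 Wh = 8.749 kWh
dehumidifier: 495 W × 5.6 h × 7 d = 19,404 Wh = 19.4 kWh
television: 65.7 W × 14.3 h × 7 d = 6,577 Wh = 6.577 kWh
Total energy = 0.5216 + 6.208 + 8.749 + 19.4 + 6.577 = 41.46 kWh
Cost = 41.46 kWh × £0.259 = £10.74 ≈ £11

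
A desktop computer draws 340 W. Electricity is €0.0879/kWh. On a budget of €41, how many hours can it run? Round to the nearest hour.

1372 h

Energy budget = €41 / €0.0879 per kWh = 466.4 kWh = 466,439 Wh
Runtime = 466,439 Wh / 340 W = 1,372 h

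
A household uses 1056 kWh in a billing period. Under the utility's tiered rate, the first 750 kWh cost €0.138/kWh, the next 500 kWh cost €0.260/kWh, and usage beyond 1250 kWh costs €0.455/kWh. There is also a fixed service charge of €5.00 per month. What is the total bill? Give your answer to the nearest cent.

€188.06

First 750 kWh × €0.138 = €103.50
Next 306 kWh × €0.260 = €79.56
Remaining tier: 0 kWh (not reached)
Energy charge = €183.06; + service €5.00 = €188.06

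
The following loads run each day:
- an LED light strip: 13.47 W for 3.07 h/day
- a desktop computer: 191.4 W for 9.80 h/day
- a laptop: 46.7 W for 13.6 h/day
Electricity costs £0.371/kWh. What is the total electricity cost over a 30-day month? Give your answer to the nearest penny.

£28.41

LED light strip: 13.47 W × 3.07 h × 30 d = 1,241 Wh = 1.241 kWh
desktop computer: 191.4 W × 9.80 h × 30 d = 56,272 Wh = 56.27 kWh
laptop: 46.7 W × 13.6 h × 30 d = 19,054 Wh = 19.05 kWh
Total energy = 1.241 + 56.27 + 19.05 = 76.57 kWh
Cost = 76.57 kWh × £0.371 = £28.41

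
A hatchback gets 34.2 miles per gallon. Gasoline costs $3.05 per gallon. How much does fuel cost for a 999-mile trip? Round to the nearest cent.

Fuel = 999 mi / 34.2 mpg = 29.21 gal
Cost = 29.21 gal × $3.05/gal = $89.09

$89.09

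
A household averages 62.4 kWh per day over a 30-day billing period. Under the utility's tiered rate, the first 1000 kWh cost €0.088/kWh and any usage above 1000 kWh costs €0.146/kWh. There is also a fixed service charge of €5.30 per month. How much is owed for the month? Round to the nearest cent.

Usage = 62.4 kWh/day × 30 days = 1872 kWh
First 1000 kWh × €0.088 = €88.00
Remaining 872 kWh × €0.146 = €127.31
Energy charge = €215.31; + service €5.30 = €220.61

€220.61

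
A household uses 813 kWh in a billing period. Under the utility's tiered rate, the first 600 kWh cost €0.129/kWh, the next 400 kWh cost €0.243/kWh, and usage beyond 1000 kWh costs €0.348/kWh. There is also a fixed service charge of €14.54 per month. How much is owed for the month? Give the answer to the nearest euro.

€144

First 600 kWh × €0.129 = €77.40
Next 213 kWh × €0.243 = €51.76
Remaining tier: 0 kWh (not reached)
Energy charge = €129.16; + service €14.54 = €143.70 ≈ €144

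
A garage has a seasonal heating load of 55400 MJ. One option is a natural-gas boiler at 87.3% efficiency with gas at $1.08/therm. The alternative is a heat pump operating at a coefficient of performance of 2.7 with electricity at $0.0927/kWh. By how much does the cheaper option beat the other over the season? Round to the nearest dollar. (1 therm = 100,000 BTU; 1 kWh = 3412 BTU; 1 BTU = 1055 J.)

$121

Heat load = 55400 MJ = 55,400,000,000 J / 1055 = 52,511,848 BTU
Gas: input = 52,511,848 / 0.873 = 60,151,029 BTU = 601.5 therm → 601.5 × $1.08 = $649.63
Heat pump: 52,511,848 BTU / 3412 = 15,390 kWh heat; / 2.7 = 5,700 kWh in → × $0.0927 = $528.40
Difference = |$649.63 − $528.40| = $121.23 ≈ $121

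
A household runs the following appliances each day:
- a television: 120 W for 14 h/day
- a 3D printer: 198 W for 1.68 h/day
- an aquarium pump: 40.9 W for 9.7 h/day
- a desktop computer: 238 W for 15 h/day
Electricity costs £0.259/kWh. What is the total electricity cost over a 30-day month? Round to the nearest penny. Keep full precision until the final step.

television: 120 W × 14 h × 30 d = 50,400 Wh = 50.4 kWh
3D printer: 198 W × 1.68 h × 30 d = 9,979 Wh = 9.979 kWh
aquarium pump: 40.9 W × 9.7 h × 30 d = 11,902 Wh = 11.9 kWh
desktop computer: 238 W × 15 h × 30 d = 107,100 Wh = 107.1 kWh
Total energy = 50.4 + 9.979 + 11.9 + 107.1 = 179.4 kWh
Cost = 179.4 kWh × £0.259 = £46.46

£46.46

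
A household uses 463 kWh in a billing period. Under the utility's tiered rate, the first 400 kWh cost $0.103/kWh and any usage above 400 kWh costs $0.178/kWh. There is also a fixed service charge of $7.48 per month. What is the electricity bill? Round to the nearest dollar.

First 400 kWh × $0.103 = $41.20
Remaining 63 kWh × $0.178 = $11.21
Energy charge = $52.41; + service $7.48 = $59.89 ≈ $60

$60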